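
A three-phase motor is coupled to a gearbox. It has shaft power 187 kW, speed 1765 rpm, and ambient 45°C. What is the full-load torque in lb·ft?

ω = 2π × 1765/60 = 184.8 rad/s
τ = P/ω = 187000/184.8 = 1012 N·m
In lb·ft: 1012/1.356 = 746 lb·ft

746 lb·ft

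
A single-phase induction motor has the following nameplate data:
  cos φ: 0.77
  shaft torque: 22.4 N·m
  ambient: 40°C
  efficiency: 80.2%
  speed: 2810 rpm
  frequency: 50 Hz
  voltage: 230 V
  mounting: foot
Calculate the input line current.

ω = 2π×2810/60 = 294.3 rad/s; P_out = τω = 22.4 × 294.3 = 6592 W
P_in = P_out / η = 6592 / 0.802 = 8219 W
I = P_in / (V·cosφ) = 8219 / (230 × 0.77) = 46.4 A

46.4 A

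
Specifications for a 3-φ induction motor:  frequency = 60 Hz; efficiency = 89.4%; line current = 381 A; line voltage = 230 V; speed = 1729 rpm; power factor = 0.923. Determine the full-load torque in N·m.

692 N·m

P_in = √3·V·I·cosφ = 1.732 × 230 × 381 × 0.923 = 140088 W
P_out = η·P_in = 0.894 × 140088 = 125239 W
n = 1729 rpm
ω = 2π×1729/60 = 181.1 rad/s
τ = P_out/ω = 125239/181.1 = 692 N·m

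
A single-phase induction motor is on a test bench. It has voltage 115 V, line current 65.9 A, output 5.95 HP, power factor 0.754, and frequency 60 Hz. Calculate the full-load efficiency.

77.7 %

P_out = 5.95 × 746 = 4439 W
P_in = V·I·cosφ = 115 × 65.9 × 0.754 = 5714 W
η = P_out / P_in = 4439 / 5714 = 0.777 = 77.7%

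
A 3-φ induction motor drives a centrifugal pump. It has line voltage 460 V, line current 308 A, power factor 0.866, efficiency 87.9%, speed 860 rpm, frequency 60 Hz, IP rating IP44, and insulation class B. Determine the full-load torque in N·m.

2070 N·m

P_in = √3·V·I·cosφ = 1.732 × 460 × 308 × 0.866 = 212508 W
P_out = η·P_in = 0.879 × 212508 = 186795 W
n = 860 rpm
ω = 2π×860/60 = 90.06 rad/s
τ = P_out/ω = 186795/90.06 = 2070 N·m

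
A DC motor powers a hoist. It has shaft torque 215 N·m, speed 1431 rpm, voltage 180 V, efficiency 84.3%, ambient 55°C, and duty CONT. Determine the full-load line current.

212 A

ω = 2π×1431/60 = 149.9 rad/s; P_out = τω = 215 × 149.9 = 32229 W
P_in = P_out / η = 32229 / 0.843 = 38231 W
I = P_in / V = 38231 / 180 = 212 A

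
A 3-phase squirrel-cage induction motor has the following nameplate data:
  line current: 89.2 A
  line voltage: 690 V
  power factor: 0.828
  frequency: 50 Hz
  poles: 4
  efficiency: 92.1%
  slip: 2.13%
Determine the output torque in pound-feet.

P_in = √3·V·I·cosφ = 1.732 × 690 × 89.2 × 0.828 = 88266 W
P_out = η·P_in = 0.921 × 88266 = 81293 W
n_s = 120×50/4 = 1500 rpm; n = 1500×(1−0.0213) = 1468 rpm
ω = 2π×1468/60 = 153.7 rad/s
τ = P_out/ω = 81293/153.7 = 528.9 N·m
In lb·ft: 528.9/1.356 = 390 lb·ft

390 lb·ft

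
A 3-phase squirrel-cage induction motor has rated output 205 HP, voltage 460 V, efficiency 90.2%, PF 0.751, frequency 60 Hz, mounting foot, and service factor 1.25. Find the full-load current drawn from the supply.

P_out = 205 × 746 = 152930 W
P_in = P_out / η = 152930 / 0.902 = 169545 W
I_L = P_in / (√3·V_L·cosφ) = 169545 / (1.732 × 460 × 0.751) = 283 A

283 A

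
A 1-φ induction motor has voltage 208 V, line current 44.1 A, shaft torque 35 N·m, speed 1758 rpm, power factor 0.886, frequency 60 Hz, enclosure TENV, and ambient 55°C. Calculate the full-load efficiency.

ω = 2π × 1758/60 = 184.1 rad/s; P_out = τω = 35 × 184.1 = 6444 W
P_in = V·I·cosφ = 208 × 44.1 × 0.886 = 8127 W
η = P_out / P_in = 6444 / 8127 = 0.793 = 79.3%

79.3 %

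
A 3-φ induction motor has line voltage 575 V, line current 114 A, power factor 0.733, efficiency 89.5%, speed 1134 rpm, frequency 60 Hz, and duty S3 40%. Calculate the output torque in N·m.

627 N·m

P_in = √3·V·I·cosφ = 1.732 × 575 × 114 × 0.733 = 83219 W
P_out = η·P_in = 0.895 × 83219 = 74481 W
n = 1134 rpm
ω = 2π×1134/60 = 118.8 rad/s
τ = P_out/ω = 74481/118.8 = 627 N·m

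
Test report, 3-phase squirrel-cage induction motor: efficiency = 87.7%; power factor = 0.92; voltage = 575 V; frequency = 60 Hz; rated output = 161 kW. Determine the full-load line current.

P_out = 161 kW = 161000 W
P_in = P_out / η = 161000 / 0.877 = 183580 W
I_L = P_in / (√3·V_L·cosφ) = 183580 / (1.732 × 575 × 0.92) = 200 A

200 A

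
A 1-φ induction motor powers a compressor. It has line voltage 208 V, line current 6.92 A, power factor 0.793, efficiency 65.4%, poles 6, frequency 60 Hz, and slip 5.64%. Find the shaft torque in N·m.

6.3 N·m

P_in = V·I·cosφ = 208 × 6.92 × 0.793 = 1141 W
P_out = η·P_in = 0.654 × 1141 = 746 W
n_s = 120×60/6 = 1200 rpm; n = 1200×(1−0.0564) = 1132 rpm
ω = 2π×1132/60 = 118.5 rad/s
τ = P_out/ω = 746/118.5 = 6.3 N·m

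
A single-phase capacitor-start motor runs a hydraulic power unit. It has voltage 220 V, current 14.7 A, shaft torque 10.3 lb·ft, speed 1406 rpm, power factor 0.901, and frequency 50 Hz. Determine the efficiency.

τ = 10.3 lb·ft × 1.356 = 13.97 N·m
ω = 2π × 1406/60 = 147.2 rad/s; P_out = τω = 13.97 × 147.2 = 2056 W
P_in = V·I·cosφ = 220 × 14.7 × 0.901 = 2914 W
η = P_out / P_in = 2056 / 2914 = 0.706 = 70.6%

70.6 %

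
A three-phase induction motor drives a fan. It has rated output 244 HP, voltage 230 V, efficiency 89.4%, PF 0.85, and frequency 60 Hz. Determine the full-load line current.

P_out = 244 × 746 = 182024 W
P_in = P_out / η = 182024 / 0.894 = 203606 W
I_L = P_in / (√3·V_L·cosφ) = 203606 / (1.732 × 230 × 0.85) = 601 A

601 A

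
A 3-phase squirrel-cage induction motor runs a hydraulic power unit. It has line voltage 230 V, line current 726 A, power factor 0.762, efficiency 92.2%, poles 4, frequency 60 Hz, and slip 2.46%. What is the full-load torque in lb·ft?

815 lb·ft

P_in = √3·V·I·cosφ = 1.732 × 230 × 726 × 0.762 = 220378 W
P_out = η·P_in = 0.922 × 220378 = 203189 W
n_s = 120×60/4 = 1800 rpm; n = 1800×(1−0.0246) = 1756 rpm
ω = 2π×1756/60 = 183.9 rad/s
τ = P_out/ω = 203189/183.9 = 1105 N·m
In lb·ft: 1105/1.356 = 815 lb·ft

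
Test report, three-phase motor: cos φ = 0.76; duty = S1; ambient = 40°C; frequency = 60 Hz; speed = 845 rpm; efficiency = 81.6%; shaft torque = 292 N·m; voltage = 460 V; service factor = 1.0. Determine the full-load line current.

ω = 2π×845/60 = 88.49 rad/s; P_out = τω = 292 × 88.49 = 25839 W
P_in = P_out / η = 25839 / 0.816 = 31665 W
I_L = P_in / (√3·V_L·cosφ) = 31665 / (1.732 × 460 × 0.76) = 52.3 A

52.3 A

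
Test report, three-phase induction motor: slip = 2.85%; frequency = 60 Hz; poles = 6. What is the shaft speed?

n_s = 120f/p = 120×60/6 = 1200 rpm
n = n_s(1 − s) = 1200 × (1 − 0.0285) = 1166 rpm

1166 rpm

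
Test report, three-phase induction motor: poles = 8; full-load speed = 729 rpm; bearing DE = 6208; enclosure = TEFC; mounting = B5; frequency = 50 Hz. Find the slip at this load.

n_s = 120f/p = 120×50/8 = 750 rpm
s = (n_s − n)/n_s = (750 − 729)/750 = 0.0280

2.8 %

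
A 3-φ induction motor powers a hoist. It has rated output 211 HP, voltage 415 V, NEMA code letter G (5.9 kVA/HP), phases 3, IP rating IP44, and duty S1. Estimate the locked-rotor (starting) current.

S_LR = 5.9 × 211 = 1244.9 kVA
I_LR = S_LR/(√3·V_L) = 1244900/(1.732×415) = 1730 A

1730 A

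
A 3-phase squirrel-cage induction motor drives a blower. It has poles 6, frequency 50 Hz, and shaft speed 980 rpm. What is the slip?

2.0 %

n_s = 120f/p = 120×50/6 = 1000 rpm
s = (n_s − n)/n_s = (1000 − 980)/1000 = 0.0200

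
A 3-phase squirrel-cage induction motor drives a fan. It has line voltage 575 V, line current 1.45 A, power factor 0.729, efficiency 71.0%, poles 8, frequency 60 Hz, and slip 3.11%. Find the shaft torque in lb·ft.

6.04 lb·ft

P_in = √3·V·I·cosφ = 1.732 × 575 × 1.45 × 0.729 = 1053 W
P_out = η·P_in = 0.71 × 1053 = 748 W
n_s = 120×60/8 = 900 rpm; n = 900×(1−0.0311) = 872 rpm
ω = 2π×872/60 = 91.32 rad/s
τ = P_out/ω = 748/91.32 = 8.191 N·m
In lb·ft: 8.191/1.356 = 6.04 lb·ft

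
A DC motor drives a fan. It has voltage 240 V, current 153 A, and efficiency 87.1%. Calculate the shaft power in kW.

P_in = V·I = 240 × 153 = 36720 W
P_out = η·P_in = 0.871 × 36720 = 31983 W

32 kW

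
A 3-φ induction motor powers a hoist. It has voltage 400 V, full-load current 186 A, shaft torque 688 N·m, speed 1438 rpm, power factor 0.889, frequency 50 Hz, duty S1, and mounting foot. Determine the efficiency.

ω = 2π × 1438/60 = 150.6 rad/s; P_out = τω = 688 × 150.6 = 103613 W
P_in = √3·V_L·I_L·cosφ = 1.732 × 400 × 186 × 0.889 = 114557 W
η = P_out / P_in = 103613 / 114557 = 0.904 = 90.4%

90.4 %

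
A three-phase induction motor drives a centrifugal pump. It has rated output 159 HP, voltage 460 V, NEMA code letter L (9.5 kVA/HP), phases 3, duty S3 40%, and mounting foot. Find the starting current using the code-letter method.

1900 A

S_LR = 9.5 × 159 = 1510.5 kVA
I_LR = S_LR/(√3·V_L) = 1510500/(1.732×460) = 1900 A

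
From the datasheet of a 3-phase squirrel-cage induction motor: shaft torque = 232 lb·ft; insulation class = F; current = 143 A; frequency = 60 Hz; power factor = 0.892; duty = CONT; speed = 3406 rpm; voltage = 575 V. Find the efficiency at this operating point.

88.3 %

τ = 232 lb·ft × 1.356 = 314.6 N·m
ω = 2π × 3406/60 = 356.7 rad/s; P_out = τω = 314.6 × 356.7 = 112218 W
P_in = √3·V_L·I_L·cosφ = 1.732 × 575 × 143 × 0.892 = 127033 W
η = P_out / P_in = 112218 / 127033 = 0.883 = 88.3%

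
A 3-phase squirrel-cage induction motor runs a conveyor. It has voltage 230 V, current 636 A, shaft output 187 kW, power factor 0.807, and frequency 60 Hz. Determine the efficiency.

P_out = 187 kW = 187000 W
P_in = √3·V_L·I_L·cosφ = 1.732 × 230 × 636 × 0.807 = 204459 W
η = P_out / P_in = 187000 / 204459 = 0.915 = 91.5%

91.5 %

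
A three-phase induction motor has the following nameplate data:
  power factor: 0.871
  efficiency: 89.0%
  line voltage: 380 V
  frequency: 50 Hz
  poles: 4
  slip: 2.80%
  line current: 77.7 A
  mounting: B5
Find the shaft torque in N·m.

260 N·m

P_in = √3·V·I·cosφ = 1.732 × 380 × 77.7 × 0.871 = 44542 W
P_out = η·P_in = 0.89 × 44542 = 39642 W
n_s = 120×50/4 = 1500 rpm; n = 1500×(1−0.028) = 1458 rpm
ω = 2π×1458/60 = 152.7 rad/s
τ = P_out/ω = 39642/152.7 = 260 N·m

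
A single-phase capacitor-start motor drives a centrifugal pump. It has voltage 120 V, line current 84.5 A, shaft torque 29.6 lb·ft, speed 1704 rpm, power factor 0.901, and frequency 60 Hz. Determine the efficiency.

78.4 %

τ = 29.6 lb·ft × 1.356 = 40.14 N·m
ω = 2π × 1704/60 = 178.4 rad/s; P_out = τω = 40.14 × 178.4 = 7161 W
P_in = V·I·cosφ = 120 × 84.5 × 0.901 = 9136 W
η = P_out / P_in = 7161 / 9136 = 0.784 = 78.4%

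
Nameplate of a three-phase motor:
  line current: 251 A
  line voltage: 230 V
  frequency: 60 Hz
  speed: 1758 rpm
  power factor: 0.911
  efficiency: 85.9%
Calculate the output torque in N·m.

P_in = √3·V·I·cosφ = 1.732 × 230 × 251 × 0.911 = 91089 W
P_out = η·P_in = 0.859 × 91089 = 78245 W
n = 1758 rpm
ω = 2π×1758/60 = 184.1 rad/s
τ = P_out/ω = 78245/184.1 = 425 N·m

425 N·m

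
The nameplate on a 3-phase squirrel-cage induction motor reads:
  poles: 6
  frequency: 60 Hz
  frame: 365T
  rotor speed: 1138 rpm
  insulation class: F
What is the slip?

n_s = 120f/p = 120×60/6 = 1200 rpm
s = (n_s − n)/n_s = (1200 − 1138)/1200 = 0.0517

5.2 %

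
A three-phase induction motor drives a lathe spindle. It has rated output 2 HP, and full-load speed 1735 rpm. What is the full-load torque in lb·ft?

P_out = 2 × 746 = 1492 W
ω = 2π × 1735/60 = 181.7 rad/s
τ = P_out/ω = 1492/181.7 = 8.211 N·m
In lb·ft: 8.211/1.356 = 6.06 lb·ft

6.06 lb·ft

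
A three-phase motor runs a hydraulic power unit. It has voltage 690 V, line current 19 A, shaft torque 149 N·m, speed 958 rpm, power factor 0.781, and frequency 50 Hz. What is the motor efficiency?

ω = 2π × 958/60 = 100.3 rad/s; P_out = τω = 149 × 100.3 = 14945 W
P_in = √3·V_L·I_L·cosφ = 1.732 × 690 × 19 × 0.781 = 17734 W
η = P_out / P_in = 14945 / 17734 = 0.843 = 84.3%

84.3 %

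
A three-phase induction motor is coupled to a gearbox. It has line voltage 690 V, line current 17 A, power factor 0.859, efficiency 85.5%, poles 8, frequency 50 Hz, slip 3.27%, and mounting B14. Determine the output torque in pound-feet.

145 lb·ft

P_in = √3·V·I·cosφ = 1.732 × 690 × 17 × 0.859 = 17452 W
P_out = η·P_in = 0.855 × 17452 = 14921 W
n_s = 120×50/8 = 750 rpm; n = 750×(1−0.0327) = 725 rpm
ω = 2π×725/60 = 75.92 rad/s
τ = P_out/ω = 14921/75.92 = 196.5 N·m
In lb·ft: 196.5/1.356 = 145 lb·ft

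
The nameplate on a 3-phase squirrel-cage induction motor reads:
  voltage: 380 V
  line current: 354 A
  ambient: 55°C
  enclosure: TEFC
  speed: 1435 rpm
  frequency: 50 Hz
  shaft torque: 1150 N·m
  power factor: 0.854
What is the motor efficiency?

ω = 2π × 1435/60 = 150.3 rad/s; P_out = τω = 1150 × 150.3 = 172845 W
P_in = √3·V_L·I_L·cosφ = 1.732 × 380 × 354 × 0.854 = 198972 W
η = P_out / P_in = 172845 / 198972 = 0.869 = 86.9%

86.9 %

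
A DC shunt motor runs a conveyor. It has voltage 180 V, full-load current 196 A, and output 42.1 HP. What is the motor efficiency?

89.0 %

P_out = 42.1 × 746 = 31407 W
P_in = V·I = 180 × 196 = 35280 W
η = P_out / P_in = 31407 / 35280 = 0.890 = 89.0%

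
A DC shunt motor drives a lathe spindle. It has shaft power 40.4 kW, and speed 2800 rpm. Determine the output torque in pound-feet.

ω = 2π × 2800/60 = 293.2 rad/s
τ = P/ω = 40400/293.2 = 137.8 N·m
In lb·ft: 137.8/1.356 = 102 lb·ft

102 lb·ft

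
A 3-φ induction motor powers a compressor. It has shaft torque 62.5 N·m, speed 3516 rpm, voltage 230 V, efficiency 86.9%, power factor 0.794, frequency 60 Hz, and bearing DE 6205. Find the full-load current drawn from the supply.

83.7 A

ω = 2π×3516/60 = 368.2 rad/s; P_out = τω = 62.5 × 368.2 = 23013 W
P_in = P_out / η = 23013 / 0.869 = 26482 W
I_L = P_in / (√3·V_L·cosφ) = 26482 / (1.732 × 230 × 0.794) = 83.7 A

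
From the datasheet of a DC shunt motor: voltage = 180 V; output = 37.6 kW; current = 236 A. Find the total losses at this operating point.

4880 W

P_in = V·I = 180×236 = 42480 W
P_out = 37600 W
Losses = P_in − P_out = 42480 − 37600 = 4880 W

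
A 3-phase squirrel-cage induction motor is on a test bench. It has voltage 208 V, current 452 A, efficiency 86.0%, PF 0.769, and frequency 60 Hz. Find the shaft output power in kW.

108 kW

P_in = √3·V·I·cosφ = 1.732 × 208 × 452 × 0.769 = 125221 W
P_out = η·P_in = 0.86 × 125221 = 107690 W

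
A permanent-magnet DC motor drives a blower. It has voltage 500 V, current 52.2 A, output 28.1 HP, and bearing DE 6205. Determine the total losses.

5.14 kW

P_in = V·I = 500×52.2 = 26100 W
P_out = 28.1×746 = 20963 W
Losses = P_in − P_out = 26100 − 20963 = 5137 W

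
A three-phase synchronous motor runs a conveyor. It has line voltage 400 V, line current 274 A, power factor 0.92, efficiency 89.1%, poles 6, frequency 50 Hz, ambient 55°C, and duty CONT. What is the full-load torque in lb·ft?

P_in = √3·V·I·cosφ = 1.732 × 400 × 274 × 0.92 = 174641 W
P_out = η·P_in = 0.891 × 174641 = 155605 W
n = n_s = 120×50/6 = 1000 rpm (synchronous)
ω = 2π×1000/60 = 104.7 rad/s
τ = P_out/ω = 155605/104.7 = 1486 N·m
In lb·ft: 1486/1.356 = 1100 lb·ft

1100 lb·ft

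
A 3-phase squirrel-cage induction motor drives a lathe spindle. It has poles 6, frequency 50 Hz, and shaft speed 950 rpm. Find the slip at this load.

5.00 %

n_s = 120f/p = 120×50/6 = 1000 rpm
s = (n_s − n)/n_s = (1000 − 950)/1000 = 0.0500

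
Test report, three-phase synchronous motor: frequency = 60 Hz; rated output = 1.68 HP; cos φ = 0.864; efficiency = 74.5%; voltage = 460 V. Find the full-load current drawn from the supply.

2.44 A

P_out = 1.68 × 746 = 1253 W
P_in = P_out / η = 1253 / 0.745 = 1682 W
I_L = P_in / (√3·V_L·cosφ) = 1682 / (1.732 × 460 × 0.864) = 2.44 A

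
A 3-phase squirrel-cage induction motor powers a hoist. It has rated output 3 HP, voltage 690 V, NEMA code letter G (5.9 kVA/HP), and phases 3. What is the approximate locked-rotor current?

S_LR = 5.9 × 3 = 17.7 kVA
I_LR = S_LR/(√3·V_L) = 17700/(1.732×690) = 14.8 A

14.8 A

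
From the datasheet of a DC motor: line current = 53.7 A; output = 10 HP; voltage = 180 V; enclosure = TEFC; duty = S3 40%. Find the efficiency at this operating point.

77.2 %

P_out = 10 × 746 = 7460 W
P_in = V·I = 180 × 53.7 = 9666 W
η = P_out / P_in = 7460 / 9666 = 0.772 = 77.2%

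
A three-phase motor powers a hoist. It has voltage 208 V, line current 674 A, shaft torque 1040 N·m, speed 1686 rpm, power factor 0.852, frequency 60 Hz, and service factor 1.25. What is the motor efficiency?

88.8 %

ω = 2π × 1686/60 = 176.6 rad/s; P_out = τω = 1040 × 176.6 = 183664 W
P_in = √3·V_L·I_L·cosφ = 1.732 × 208 × 674 × 0.852 = 206876 W
η = P_out / P_in = 183664 / 206876 = 0.888 = 88.8%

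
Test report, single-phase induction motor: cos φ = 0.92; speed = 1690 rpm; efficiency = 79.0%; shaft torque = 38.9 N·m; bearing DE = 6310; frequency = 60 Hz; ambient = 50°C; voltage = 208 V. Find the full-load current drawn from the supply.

ω = 2π×1690/60 = 177 rad/s; P_out = τω = 38.9 × 177 = 6885 W
P_in = P_out / η = 6885 / 0.790 = 8715 W
I = P_in / (V·cosφ) = 8715 / (208 × 0.92) = 45.5 A

45.5 A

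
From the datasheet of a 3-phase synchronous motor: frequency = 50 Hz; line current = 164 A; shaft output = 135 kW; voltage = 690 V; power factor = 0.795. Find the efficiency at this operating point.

86.6 %

P_out = 135 kW = 135000 W
P_in = √3·V_L·I_L·cosφ = 1.732 × 690 × 164 × 0.795 = 155815 W
η = P_out / P_in = 135000 / 155815 = 0.866 = 86.6%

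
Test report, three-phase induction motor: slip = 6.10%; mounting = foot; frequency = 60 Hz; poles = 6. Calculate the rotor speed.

n_s = 120f/p = 120×60/6 = 1200 rpm
n = n_s(1 − s) = 1200 × (1 − 0.061) = 1127 rpm

1127 rpm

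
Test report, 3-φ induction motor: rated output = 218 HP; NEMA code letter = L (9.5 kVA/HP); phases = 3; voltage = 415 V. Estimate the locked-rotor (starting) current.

2880 A

S_LR = 9.5 × 218 = 2071 kVA
I_LR = S_LR/(√3·V_L) = 2071000/(1.732×415) = 2880 A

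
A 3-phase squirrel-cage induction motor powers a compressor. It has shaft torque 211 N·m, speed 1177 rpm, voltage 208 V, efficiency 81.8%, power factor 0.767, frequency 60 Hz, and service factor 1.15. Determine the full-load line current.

ω = 2π×1177/60 = 123.3 rad/s; P_out = τω = 211 × 123.3 = 26016 W
P_in = P_out / η = 26016 / 0.818 = 31804 W
I_L = P_in / (√3·V_L·cosφ) = 31804 / (1.732 × 208 × 0.767) = 115 A

115 A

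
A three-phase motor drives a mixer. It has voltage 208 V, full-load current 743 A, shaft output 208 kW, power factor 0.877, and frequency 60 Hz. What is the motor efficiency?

P_out = 208 kW = 208000 W
P_in = √3·V_L·I_L·cosφ = 1.732 × 208 × 743 × 0.877 = 234747 W
η = P_out / P_in = 208000 / 234747 = 0.886 = 88.6%

88.6 %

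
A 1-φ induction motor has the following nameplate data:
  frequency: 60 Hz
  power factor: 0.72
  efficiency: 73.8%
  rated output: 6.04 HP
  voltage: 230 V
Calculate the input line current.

P_out = 6.04 × 746 = 4506 W
P_in = P_out / η = 4506 / 0.738 = 6106 W
I = P_in / (V·cosφ) = 6106 / (230 × 0.72) = 36.9 A

36.9 A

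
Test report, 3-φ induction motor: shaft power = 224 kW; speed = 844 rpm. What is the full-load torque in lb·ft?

1870 lb·ft

ω = 2π × 844/60 = 88.38 rad/s
τ = P/ω = 224000/88.38 = 2535 N·m
In lb·ft: 2535/1.356 = 1870 lb·ft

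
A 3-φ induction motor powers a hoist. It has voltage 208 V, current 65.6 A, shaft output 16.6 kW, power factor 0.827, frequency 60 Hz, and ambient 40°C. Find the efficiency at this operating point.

84.9 %

P_out = 16.6 kW = 16600 W
P_in = √3·V_L·I_L·cosφ = 1.732 × 208 × 65.6 × 0.827 = 19544 W
η = P_out / P_in = 16600 / 19544 = 0.849 = 84.9%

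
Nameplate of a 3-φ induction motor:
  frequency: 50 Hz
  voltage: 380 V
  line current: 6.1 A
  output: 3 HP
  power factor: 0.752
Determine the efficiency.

74.1 %

P_out = 3 × 746 = 2238 W
P_in = √3·V_L·I_L·cosφ = 1.732 × 380 × 6.1 × 0.752 = 3019 W
η = P_out / P_in = 2238 / 3019 = 0.741 = 74.1%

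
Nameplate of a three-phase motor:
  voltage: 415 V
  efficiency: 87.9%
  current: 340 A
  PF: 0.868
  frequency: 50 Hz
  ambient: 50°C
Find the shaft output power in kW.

P_in = √3·V·I·cosφ = 1.732 × 415 × 340 × 0.868 = 212126 W
P_out = η·P_in = 0.879 × 212126 = 186459 W

186 kW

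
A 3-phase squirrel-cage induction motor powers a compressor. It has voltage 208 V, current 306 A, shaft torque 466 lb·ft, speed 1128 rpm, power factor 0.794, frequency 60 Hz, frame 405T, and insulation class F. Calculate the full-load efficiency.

85.3 %

τ = 466 lb·ft × 1.356 = 631.9 N·m
ω = 2π × 1128/60 = 118.1 rad/s; P_out = τω = 631.9 × 118.1 = 74627 W
P_in = √3·V_L·I_L·cosφ = 1.732 × 208 × 306 × 0.794 = 87529 W
η = P_out / P_in = 74627 / 87529 = 0.853 = 85.3%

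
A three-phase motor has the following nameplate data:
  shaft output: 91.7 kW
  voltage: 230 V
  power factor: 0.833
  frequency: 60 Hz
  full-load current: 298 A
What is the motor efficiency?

P_out = 91.7 kW = 91700 W
P_in = √3·V_L·I_L·cosφ = 1.732 × 230 × 298 × 0.833 = 98886 W
η = P_out / P_in = 91700 / 98886 = 0.927 = 92.7%

92.7 %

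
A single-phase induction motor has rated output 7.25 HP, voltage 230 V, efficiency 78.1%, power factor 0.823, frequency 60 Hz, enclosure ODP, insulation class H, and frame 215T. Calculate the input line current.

36.6 A

P_out = 7.25 × 746 = 5409 W
P_in = P_out / η = 5409 / 0.781 = 6926 W
I = P_in / (V·cosφ) = 6926 / (230 × 0.823) = 36.6 A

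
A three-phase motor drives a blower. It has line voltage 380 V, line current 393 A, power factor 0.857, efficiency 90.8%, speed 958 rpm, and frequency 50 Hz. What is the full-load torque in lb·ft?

1480 lb·ft

P_in = √3·V·I·cosφ = 1.732 × 380 × 393 × 0.857 = 221669 W
P_out = η·P_in = 0.908 × 221669 = 201275 W
n = 958 rpm
ω = 2π×958/60 = 100.3 rad/s
τ = P_out/ω = 201275/100.3 = 2007 N·m
In lb·ft: 2007/1.356 = 1480 lb·ft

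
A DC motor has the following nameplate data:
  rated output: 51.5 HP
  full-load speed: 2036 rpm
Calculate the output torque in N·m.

P_out = 51.5 × 746 = 38419 W
ω = 2π × 2036/60 = 213.2 rad/s
τ = P_out/ω = 38419/213.2 = 180 N·m

180 N·m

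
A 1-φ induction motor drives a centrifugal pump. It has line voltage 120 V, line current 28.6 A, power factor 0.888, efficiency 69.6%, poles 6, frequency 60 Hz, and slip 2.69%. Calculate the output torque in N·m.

P_in = V·I·cosφ = 120 × 28.6 × 0.888 = 3048 W
P_out = η·P_in = 0.696 × 3048 = 2121 W
n_s = 120×60/6 = 1200 rpm; n = 1200×(1−0.0269) = 1168 rpm
ω = 2π×1168/60 = 122.3 rad/s
τ = P_out/ω = 2121/122.3 = 17.3 N·m

17.3 N·m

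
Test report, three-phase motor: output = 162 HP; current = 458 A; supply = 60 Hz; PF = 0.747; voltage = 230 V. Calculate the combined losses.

P_in = √3·V·I·cosφ = 1.732×230×458×0.747 = 136289 W
P_out = 162×746 = 120852 W
Losses = P_in − P_out = 136289 − 120852 = 15437 W

15400 W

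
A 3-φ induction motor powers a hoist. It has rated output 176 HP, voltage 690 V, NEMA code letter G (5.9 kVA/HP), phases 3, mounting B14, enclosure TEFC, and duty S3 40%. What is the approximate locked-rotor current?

869 A

S_LR = 5.9 × 176 = 1038.4 kVA
I_LR = S_LR/(√3·V_L) = 1038400/(1.732×690) = 869 A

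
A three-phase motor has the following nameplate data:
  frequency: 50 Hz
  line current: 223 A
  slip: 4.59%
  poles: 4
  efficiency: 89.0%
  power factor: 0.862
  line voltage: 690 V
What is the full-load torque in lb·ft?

1010 lb·ft

P_in = √3·V·I·cosφ = 1.732 × 690 × 223 × 0.862 = 229725 W
P_out = η·P_in = 0.89 × 229725 = 204455 W
n_s = 120×50/4 = 1500 rpm; n = 1500×(1−0.0459) = 1431 rpm
ω = 2π×1431/60 = 149.9 rad/s
τ = P_out/ω = 204455/149.9 = 1364 N·m
In lb·ft: 1364/1.356 = 1010 lb·ft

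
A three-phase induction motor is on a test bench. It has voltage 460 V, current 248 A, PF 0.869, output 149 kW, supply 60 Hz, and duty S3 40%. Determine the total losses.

P_in = √3·V·I·cosφ = 1.732×460×248×0.869 = 171703 W
P_out = 149000 W
Losses = P_in − P_out = 171703 − 149000 = 22703 W

22.7 kW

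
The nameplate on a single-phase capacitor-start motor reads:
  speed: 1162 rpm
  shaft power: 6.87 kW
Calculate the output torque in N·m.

ω = 2π × 1162/60 = 121.7 rad/s
τ = P/ω = 6870/121.7 = 56.5 N·m

56.5 N·m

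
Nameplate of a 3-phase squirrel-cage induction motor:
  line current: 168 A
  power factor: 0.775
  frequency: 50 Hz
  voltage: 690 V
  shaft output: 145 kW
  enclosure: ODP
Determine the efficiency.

93.2 %

P_out = 145 kW = 145000 W
P_in = √3·V_L·I_L·cosφ = 1.732 × 690 × 168 × 0.775 = 155599 W
η = P_out / P_in = 145000 / 155599 = 0.932 = 93.2%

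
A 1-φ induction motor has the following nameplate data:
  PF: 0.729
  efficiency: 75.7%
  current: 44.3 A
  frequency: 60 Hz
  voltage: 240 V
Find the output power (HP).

P_in = V·I·cosφ = 240 × 44.3 × 0.729 = 7751 W
P_out = η·P_in = 0.757 × 7751 = 5868 W
= 5868/746 = 7.87 HP

7.87 HP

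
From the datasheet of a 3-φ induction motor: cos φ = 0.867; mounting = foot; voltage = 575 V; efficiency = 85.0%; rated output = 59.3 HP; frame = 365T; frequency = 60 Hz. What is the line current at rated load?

P_out = 59.3 × 746 = 44238 W
P_in = P_out / η = 44238 / 0.850 = 52045 W
I_L = P_in / (√3·V_L·cosφ) = 52045 / (1.732 × 575 × 0.867) = 60.3 A

60.3 A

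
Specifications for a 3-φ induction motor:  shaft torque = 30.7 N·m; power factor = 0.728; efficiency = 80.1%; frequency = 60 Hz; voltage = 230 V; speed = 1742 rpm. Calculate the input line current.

24.1 A

ω = 2π×1742/60 = 182.4 rad/s; P_out = τω = 30.7 × 182.4 = 5600 W
P_in = P_out / η = 5600 / 0.801 = 6991 W
I_L = P_in / (√3·V_L·cosφ) = 6991 / (1.732 × 230 × 0.728) = 24.1 A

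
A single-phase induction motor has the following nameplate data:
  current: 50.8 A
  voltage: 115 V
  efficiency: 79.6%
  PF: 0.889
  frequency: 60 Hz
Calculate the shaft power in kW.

P_in = V·I·cosφ = 115 × 50.8 × 0.889 = 5194 W
P_out = η·P_in = 0.796 × 5194 = 4134 W

4.13 kW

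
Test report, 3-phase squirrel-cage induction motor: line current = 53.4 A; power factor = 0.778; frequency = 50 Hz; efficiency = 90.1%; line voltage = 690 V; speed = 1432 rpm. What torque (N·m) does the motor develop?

298 N·m

P_in = √3·V·I·cosφ = 1.732 × 690 × 53.4 × 0.778 = 49650 W
P_out = η·P_in = 0.901 × 49650 = 44735 W
n = 1432 rpm
ω = 2π×1432/60 = 150 rad/s
τ = P_out/ω = 44735/150 = 298 N·m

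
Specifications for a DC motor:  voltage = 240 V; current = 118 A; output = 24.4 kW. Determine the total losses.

P_in = V·I = 240×118 = 28320 W
P_out = 24400 W
Losses = P_in − P_out = 28320 − 24400 = 3920 W

3.92 kW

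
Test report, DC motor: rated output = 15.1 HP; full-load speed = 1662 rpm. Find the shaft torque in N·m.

64.7 N·m

P_out = 15.1 × 746 = 11265 W
ω = 2π × 1662/60 = 174 rad/s
τ = P_out/ω = 11265/174 = 64.7 N·m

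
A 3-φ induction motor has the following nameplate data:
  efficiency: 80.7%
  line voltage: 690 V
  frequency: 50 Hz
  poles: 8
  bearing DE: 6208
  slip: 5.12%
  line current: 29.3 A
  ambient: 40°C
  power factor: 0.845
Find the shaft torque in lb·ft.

236 lb·ft

P_in = √3·V·I·cosφ = 1.732 × 690 × 29.3 × 0.845 = 29588 W
P_out = η·P_in = 0.807 × 29588 = 23878 W
n_s = 120×50/8 = 750 rpm; n = 750×(1−0.0512) = 712 rpm
ω = 2π×712/60 = 74.56 rad/s
τ = P_out/ω = 23878/74.56 = 320.3 N·m
In lb·ft: 320.3/1.356 = 236 lb·ft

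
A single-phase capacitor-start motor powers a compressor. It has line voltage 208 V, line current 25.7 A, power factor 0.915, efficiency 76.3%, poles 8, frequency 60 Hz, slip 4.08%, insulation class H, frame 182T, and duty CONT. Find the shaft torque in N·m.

P_in = V·I·cosφ = 208 × 25.7 × 0.915 = 4891 W
P_out = η·P_in = 0.763 × 4891 = 3732 W
n_s = 120×60/8 = 900 rpm; n = 900×(1−0.0408) = 863 rpm
ω = 2π×863/60 = 90.37 rad/s
τ = P_out/ω = 3732/90.37 = 41.3 N·m

41.3 N·m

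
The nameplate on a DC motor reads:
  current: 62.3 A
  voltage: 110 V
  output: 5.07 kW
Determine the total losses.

1.78 kW

P_in = V·I = 110×62.3 = 6853 W
P_out = 5070 W
Losses = P_in − P_out = 6853 − 5070 = 1783 W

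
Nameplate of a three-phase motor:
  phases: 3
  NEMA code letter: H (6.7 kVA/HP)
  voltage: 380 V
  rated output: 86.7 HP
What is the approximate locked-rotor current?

883 A

S_LR = 6.7 × 86.7 = 580.89 kVA
I_LR = S_LR/(√3·V_L) = 580890/(1.732×380) = 883 A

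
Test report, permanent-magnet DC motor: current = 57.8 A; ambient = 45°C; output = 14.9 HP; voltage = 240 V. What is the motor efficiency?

P_out = 14.9 × 746 = 11115 W
P_in = V·I = 240 × 57.8 = 13872 W
η = P_out / P_in = 11115 / 13872 = 0.801 = 80.1%

80.1 %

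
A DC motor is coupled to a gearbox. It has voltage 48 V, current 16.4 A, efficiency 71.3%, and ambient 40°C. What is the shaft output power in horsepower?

0.752 HP

P_in = V·I = 48 × 16.4 = 787 W
P_out = η·P_in = 0.713 × 787 = 561 W
= 561/746 = 0.752 HP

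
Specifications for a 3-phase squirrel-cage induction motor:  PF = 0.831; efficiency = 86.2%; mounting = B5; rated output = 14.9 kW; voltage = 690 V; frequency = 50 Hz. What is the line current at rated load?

17.4 A

P_out = 14.9 kW = 14900 W
P_in = P_out / η = 14900 / 0.862 = 17285 W
I_L = P_in / (√3·V_L·cosφ) = 17285 / (1.732 × 690 × 0.831) = 17.4 A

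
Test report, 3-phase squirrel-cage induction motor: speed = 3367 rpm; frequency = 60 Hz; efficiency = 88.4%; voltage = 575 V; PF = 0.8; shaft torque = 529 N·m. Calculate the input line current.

265 A

ω = 2π×3367/60 = 352.6 rad/s; P_out = τω = 529 × 352.6 = 186525 W
P_in = P_out / η = 186525 / 0.884 = 211001 W
I_L = P_in / (√3·V_L·cosφ) = 211001 / (1.732 × 575 × 0.8) = 265 A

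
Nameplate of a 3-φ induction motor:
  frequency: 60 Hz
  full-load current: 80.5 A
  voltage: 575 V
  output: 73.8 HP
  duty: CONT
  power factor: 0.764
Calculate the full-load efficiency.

89.9 %

P_out = 73.8 × 746 = 55055 W
P_in = √3·V_L·I_L·cosφ = 1.732 × 575 × 80.5 × 0.764 = 61250 W
η = P_out / P_in = 55055 / 61250 = 0.899 = 89.9%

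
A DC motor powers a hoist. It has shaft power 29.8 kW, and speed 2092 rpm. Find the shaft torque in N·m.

ω = 2π × 2092/60 = 219.1 rad/s
τ = P/ω = 29800/219.1 = 136 N·m

136 N·m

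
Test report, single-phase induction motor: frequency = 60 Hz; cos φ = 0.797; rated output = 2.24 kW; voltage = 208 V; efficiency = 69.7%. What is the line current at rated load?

19.4 A

P_out = 2.24 kW = 2240 W
P_in = P_out / η = 2240 / 0.697 = 3214 W
I = P_in / (V·cosφ) = 3214 / (208 × 0.797) = 19.4 A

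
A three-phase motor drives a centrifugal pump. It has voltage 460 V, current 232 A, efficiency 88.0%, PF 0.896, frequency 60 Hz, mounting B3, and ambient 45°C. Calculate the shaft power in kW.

146 kW

P_in = √3·V·I·cosφ = 1.732 × 460 × 232 × 0.896 = 165616 W
P_out = η·P_in = 0.88 × 165616 = 145742 W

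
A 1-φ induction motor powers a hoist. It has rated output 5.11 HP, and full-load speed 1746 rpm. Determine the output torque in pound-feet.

15.4 lb·ft

P_out = 5.11 × 746 = 3812 W
ω = 2π × 1746/60 = 182.8 rad/s
τ = P_out/ω = 3812/182.8 = 20.85 N·m
In lb·ft: 20.85/1.356 = 15.4 lb·ft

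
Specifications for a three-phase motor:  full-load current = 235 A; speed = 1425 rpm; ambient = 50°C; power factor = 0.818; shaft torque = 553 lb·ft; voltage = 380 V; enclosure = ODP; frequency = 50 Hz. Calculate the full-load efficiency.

τ = 553 lb·ft × 1.356 = 749.9 N·m
ω = 2π × 1425/60 = 149.2 rad/s; P_out = τω = 749.9 × 149.2 = 111885 W
P_in = √3·V_L·I_L·cosφ = 1.732 × 380 × 235 × 0.818 = 126518 W
η = P_out / P_in = 111885 / 126518 = 0.884 = 88.4%

88.4 %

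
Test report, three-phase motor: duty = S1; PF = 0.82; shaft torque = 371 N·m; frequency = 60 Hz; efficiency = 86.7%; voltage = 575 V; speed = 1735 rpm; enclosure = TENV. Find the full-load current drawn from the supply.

ω = 2π×1735/60 = 181.7 rad/s; P_out = τω = 371 × 181.7 = 67411 W
P_in = P_out / η = 67411 / 0.867 = 77752 W
I_L = P_in / (√3·V_L·cosφ) = 77752 / (1.732 × 575 × 0.82) = 95.2 A

95.2 A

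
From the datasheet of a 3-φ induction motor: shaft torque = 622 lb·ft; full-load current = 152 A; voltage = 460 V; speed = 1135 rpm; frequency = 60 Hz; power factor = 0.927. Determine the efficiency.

τ = 622 lb·ft × 1.356 = 843.4 N·m
ω = 2π × 1135/60 = 118.9 rad/s; P_out = τω = 843.4 × 118.9 = 100280 W
P_in = √3·V_L·I_L·cosφ = 1.732 × 460 × 152 × 0.927 = 112261 W
η = P_out / P_in = 100280 / 112261 = 0.893 = 89.3%

89.3 %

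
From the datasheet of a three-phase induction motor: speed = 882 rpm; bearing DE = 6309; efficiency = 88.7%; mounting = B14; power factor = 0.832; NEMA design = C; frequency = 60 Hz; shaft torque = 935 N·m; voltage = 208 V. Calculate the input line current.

325 A

ω = 2π×882/60 = 92.36 rad/s; P_out = τω = 935 × 92.36 = 86357 W
P_in = P_out / η = 86357 / 0.887 = 97359 W
I_L = P_in / (√3·V_L·cosφ) = 97359 / (1.732 × 208 × 0.832) = 325 A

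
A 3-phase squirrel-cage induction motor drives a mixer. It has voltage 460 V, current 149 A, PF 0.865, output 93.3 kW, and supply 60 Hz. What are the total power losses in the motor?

P_in = √3·V·I·cosφ = 1.732×460×149×0.865 = 102685 W
P_out = 93300 W
Losses = P_in − P_out = 102685 − 93300 = 9385 W

9.39 kW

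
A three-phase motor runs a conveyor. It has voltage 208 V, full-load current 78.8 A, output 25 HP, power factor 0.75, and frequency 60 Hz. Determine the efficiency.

87.6 %

P_out = 25 × 746 = 18650 W
P_in = √3·V_L·I_L·cosφ = 1.732 × 208 × 78.8 × 0.75 = 21291 W
η = P_out / P_in = 18650 / 21291 = 0.876 = 87.6%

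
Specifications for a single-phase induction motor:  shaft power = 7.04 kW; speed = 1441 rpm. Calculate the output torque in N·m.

46.7 N·m

ω = 2π × 1441/60 = 150.9 rad/s
τ = P/ω = 7040/150.9 = 46.7 N·m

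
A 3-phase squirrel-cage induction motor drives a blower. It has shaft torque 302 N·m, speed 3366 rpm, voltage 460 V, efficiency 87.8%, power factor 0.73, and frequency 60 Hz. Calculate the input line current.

ω = 2π×3366/60 = 352.5 rad/s; P_out = τω = 302 × 352.5 = 106455 W
P_in = P_out / η = 106455 / 0.878 = 121247 W
I_L = P_in / (√3·V_L·cosφ) = 121247 / (1.732 × 460 × 0.73) = 208 A

208 A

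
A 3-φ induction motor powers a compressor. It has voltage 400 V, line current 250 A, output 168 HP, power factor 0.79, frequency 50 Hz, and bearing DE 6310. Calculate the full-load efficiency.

P_out = 168 × 746 = 125328 W
P_in = √3·V_L·I_L·cosφ = 1.732 × 400 × 250 × 0.79 = 136828 W
η = P_out / P_in = 125328 / 136828 = 0.916 = 91.6%

91.6 %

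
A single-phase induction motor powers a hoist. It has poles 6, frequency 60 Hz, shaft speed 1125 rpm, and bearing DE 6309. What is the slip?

6.2 %

n_s = 120f/p = 120×60/6 = 1200 rpm
s = (n_s − n)/n_s = (1200 − 1125)/1200 = 0.0625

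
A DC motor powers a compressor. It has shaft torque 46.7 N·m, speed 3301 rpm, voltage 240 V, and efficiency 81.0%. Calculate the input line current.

ω = 2π×3301/60 = 345.7 rad/s; P_out = τω = 46.7 × 345.7 = 16144 W
P_in = P_out / η = 16144 / 0.810 = 19931 W
I = P_in / V = 19931 / 240 = 83 A

83 A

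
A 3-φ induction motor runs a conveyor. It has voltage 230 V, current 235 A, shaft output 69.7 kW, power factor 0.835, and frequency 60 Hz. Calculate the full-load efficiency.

89.2 %

P_out = 69.7 kW = 69700 W
P_in = √3·V_L·I_L·cosφ = 1.732 × 230 × 235 × 0.835 = 78168 W
η = P_out / P_in = 69700 / 78168 = 0.892 = 89.2%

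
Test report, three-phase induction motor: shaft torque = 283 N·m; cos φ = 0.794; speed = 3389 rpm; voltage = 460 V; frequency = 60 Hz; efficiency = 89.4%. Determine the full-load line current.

ω = 2π×3389/60 = 354.9 rad/s; P_out = τω = 283 × 354.9 = 100437 W
P_in = P_out / η = 100437 / 0.894 = 112346 W
I_L = P_in / (√3·V_L·cosφ) = 112346 / (1.732 × 460 × 0.794) = 178 A

178 A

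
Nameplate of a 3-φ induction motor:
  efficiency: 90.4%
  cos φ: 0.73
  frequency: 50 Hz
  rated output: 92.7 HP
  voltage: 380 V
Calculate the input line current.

159 A

P_out = 92.7 × 746 = 69154 W
P_in = P_out / η = 69154 / 0.904 = 76498 W
I_L = P_in / (√3·V_L·cosφ) = 76498 / (1.732 × 380 × 0.73) = 159 A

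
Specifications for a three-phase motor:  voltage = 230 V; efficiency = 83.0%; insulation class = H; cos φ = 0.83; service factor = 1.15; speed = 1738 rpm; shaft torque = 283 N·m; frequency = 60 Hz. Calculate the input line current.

ω = 2π×1738/60 = 182 rad/s; P_out = τω = 283 × 182 = 51506 W
P_in = P_out / η = 51506 / 0.830 = 62055 W
I_L = P_in / (√3·V_L·cosφ) = 62055 / (1.732 × 230 × 0.83) = 188 A

188 A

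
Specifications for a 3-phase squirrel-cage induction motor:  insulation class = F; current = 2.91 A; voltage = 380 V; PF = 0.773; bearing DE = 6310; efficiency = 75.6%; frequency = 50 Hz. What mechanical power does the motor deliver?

P_in = √3·V·I·cosφ = 1.732 × 380 × 2.91 × 0.773 = 1480 W
P_out = η·P_in = 0.756 × 1480 = 1119 W

1.12 kW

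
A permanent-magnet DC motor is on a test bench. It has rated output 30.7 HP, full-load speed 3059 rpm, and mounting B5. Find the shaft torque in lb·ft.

52.7 lb·ft

P_out = 30.7 × 746 = 22902 W
ω = 2π × 3059/60 = 320.3 rad/s
τ = P_out/ω = 22902/320.3 = 71.5 N·m
In lb·ft: 71.5/1.356 = 52.7 lb·ft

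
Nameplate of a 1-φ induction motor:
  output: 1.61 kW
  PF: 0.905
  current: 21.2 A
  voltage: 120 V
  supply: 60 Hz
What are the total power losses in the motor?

692 W

P_in = V·I·cosφ = 120×21.2×0.905 = 2302 W
P_out = 1610 W
Losses = P_in − P_out = 2302 − 1610 = 692 W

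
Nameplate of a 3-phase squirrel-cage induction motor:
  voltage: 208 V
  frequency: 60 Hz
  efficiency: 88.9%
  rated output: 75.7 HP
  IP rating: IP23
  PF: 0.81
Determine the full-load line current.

P_out = 75.7 × 746 = 56472 W
P_in = P_out / η = 56472 / 0.889 = 63523 W
I_L = P_in / (√3·V_L·cosφ) = 63523 / (1.732 × 208 × 0.81) = 218 A

218 A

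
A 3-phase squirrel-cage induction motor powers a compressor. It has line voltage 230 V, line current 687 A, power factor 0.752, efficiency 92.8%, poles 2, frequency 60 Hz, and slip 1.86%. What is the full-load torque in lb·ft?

P_in = √3·V·I·cosφ = 1.732 × 230 × 687 × 0.752 = 205802 W
P_out = η·P_in = 0.928 × 205802 = 190984 W
n_s = 120×60/2 = 3600 rpm; n = 3600×(1−0.0186) = 3533 rpm
ω = 2π×3533/60 = 370 rad/s
τ = P_out/ω = 190984/370 = 516.2 N·m
In lb·ft: 516.2/1.356 = 381 lb·ft

381 lb·ft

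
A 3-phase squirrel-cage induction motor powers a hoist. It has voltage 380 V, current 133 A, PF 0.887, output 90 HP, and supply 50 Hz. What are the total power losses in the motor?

10500 W

P_in = √3·V·I·cosφ = 1.732×380×133×0.887 = 77644 W
P_out = 90×746 = 67140 W
Losses = P_in − P_out = 77644 − 67140 = 10504 W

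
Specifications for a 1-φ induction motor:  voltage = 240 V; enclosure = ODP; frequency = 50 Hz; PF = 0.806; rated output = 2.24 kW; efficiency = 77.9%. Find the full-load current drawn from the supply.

P_out = 2.24 kW = 2240 W
P_in = P_out / η = 2240 / 0.779 = 2875 W
I = P_in / (V·cosφ) = 2875 / (240 × 0.806) = 14.9 A

14.9 A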